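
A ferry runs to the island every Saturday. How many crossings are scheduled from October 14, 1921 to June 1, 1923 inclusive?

85 Saturdays

October 14, 1921 is a Friday.
That's 596 days from start to end, counting both.
596 = 7 × 85 + 1, so there are 85 full weeks plus 1 extra day.
Each full week contributes one Saturday: 85 so far.
The 1 extra day is Friday — none qualify.
Total: 85 + 0 = 85.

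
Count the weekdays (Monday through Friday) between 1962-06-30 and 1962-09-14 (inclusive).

55

1962-06-30 is a Saturday.
The range spans 77 days (inclusive of both endpoints).
77 = 7 × 11, so the span is exactly 11 full weeks.
Each full week contributes 5 weekdays (Mon–Fri): 11 × 5 = 55.
Total: 55.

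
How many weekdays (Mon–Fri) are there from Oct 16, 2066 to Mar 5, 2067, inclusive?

100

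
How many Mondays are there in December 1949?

4

1 December 1949 is a Thursday.
The range spans 31 days (inclusive of both endpoints).
31 = 7 × 4 + 3, so there are 4 full weeks plus 3 extra days.
Each full week contributes one Monday: 4 so far.
The 3 extra days are Thu, Fri, Sat — none qualify.
Total: 4 + 0 = 4.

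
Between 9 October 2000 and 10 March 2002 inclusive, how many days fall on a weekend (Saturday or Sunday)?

9 October 2000 is a Monday.
The range spans 518 days (inclusive of both endpoints).
518 = 7 × 74, so the span is exactly 74 full weeks.
Each full week contributes 2 weekend days (Sat, Sun): 74 × 2 = 148.

148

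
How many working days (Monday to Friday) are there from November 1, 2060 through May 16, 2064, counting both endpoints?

November 1, 2060 is a Monday.
The range spans 1293 days (inclusive of both endpoints).
1293 = 7 × 184 + 5, so there are 184 full weeks plus 5 extra days.
Each full week contributes 5 weekdays (Mon–Fri): 184 × 5 = 920.
The 5 extra days are Monday, Tuesday, Wednesday, Thursday, Friday — 5 of them qualify.
Total: 920 + 5 = 925.

925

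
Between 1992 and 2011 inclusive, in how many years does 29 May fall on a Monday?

Day of week of May 29 in each year:
1992: Fri, 1993: Sat, 1994: Sun, 1995: Mon ✓, 1996: Wed, 1997: Thu, 1998: Fri, 1999: Sat, 2000: Mon ✓, 2001: Tue, 2002: Wed, 2003: Thu, 2004: Sat, 2005: Sun, 2006: Mon ✓, 2007: Tue, 2008: Thu, 2009: Fri, 2010: Sat, 2011: Sun
Mondays: 1995, 2000, 2006.

3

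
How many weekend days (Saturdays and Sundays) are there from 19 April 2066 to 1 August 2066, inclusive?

19 April 2066 is a Monday.
From 19 April 2066 to 1 August 2066 is 105 days inclusive.
105 = 7 × 15, so the span is exactly 15 full weeks.
Each full week contributes 2 weekend days (Sat, Sun): 15 × 2 = 30.

30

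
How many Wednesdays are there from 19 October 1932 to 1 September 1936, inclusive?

202 Wednesdays

19 October 1932 is a Wednesday.
The range spans 1414 days (inclusive of both endpoints).
1414 = 7 × 202, so the span is exactly 202 full weeks.
Each full week contributes one Wednesday: 202 so far.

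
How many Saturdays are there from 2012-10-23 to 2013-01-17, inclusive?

2012-10-23 is a Tuesday.
From 2012-10-23 to 2013-01-17 is 87 days inclusive.
87 = 7 × 12 + 3, so there are 12 full weeks plus 3 extra days.
Each full week contributes one Saturday: 12 so far.
The 3 extra days are Tuesday, Wednesday, Thursday — none qualify.
Total: 12 + 0 = 12.

12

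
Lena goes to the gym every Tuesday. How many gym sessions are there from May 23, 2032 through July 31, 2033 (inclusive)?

62 Tuesdays

May 23, 2032 is a Sunday.
That's 435 days from start to end, counting both.
435 = 7 × 62 + 1, so there are 62 full weeks plus 1 extra day.
Each full week contributes one Tuesday: 62 so far.
The 1 extra day is Sun — none qualify.
Total: 62 + 0 = 62.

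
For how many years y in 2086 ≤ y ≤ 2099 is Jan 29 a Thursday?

3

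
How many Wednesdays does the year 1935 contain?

52

Jan 1, 1935 is a Tuesday.
From Jan 1, 1935 to Dec 31, 1935 is 365 days inclusive.
365 = 7 × 52 + 1, so there are 52 full weeks plus 1 extra day.
Each full week contributes one Wednesday: 52 so far.
The 1 extra day is Tuesday — none qualify.
Total: 52 + 0 = 52.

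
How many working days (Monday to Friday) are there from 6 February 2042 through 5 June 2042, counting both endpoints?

86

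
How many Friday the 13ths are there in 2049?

The 13th falls on a Friday when the month's 13th has weekday Fri.
Jan 13 is Wed; Feb 13 is Sat; Mar 13 is Sat; Apr 13 is Tue; May 13 is Thu; Jun 13 is Sun; Jul 13 is Tue; Aug 13 is Fri ✓; Sep 13 is Mon; Oct 13 is Wed; Nov 13 is Sat; Dec 13 is Mon.
Friday the 13ths: Aug.

1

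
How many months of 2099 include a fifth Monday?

A month has five Mondays exactly when Monday falls within its first (length − 28) days.
Jan: 31 days, starts Thu → 5 of Thu, Fri, Sat
Feb: 28 days, starts Sun → 5 of (none)
Mar: 31 days, starts Sun → 5 of Sun, Mon, Tue ✓
Apr: 30 days, starts Wed → 5 of Wed, Thu
May: 31 days, starts Fri → 5 of Fri, Sat, Sun
Jun: 30 days, starts Mon → 5 of Mon, Tue ✓
Jul: 31 days, starts Wed → 5 of Wed, Thu, Fri
Aug: 31 days, starts Sat → 5 of Sat, Sun, Mon ✓
Sep: 30 days, starts Tue → 5 of Tue, Wed
Oct: 31 days, starts Thu → 5 of Thu, Fri, Sat
Nov: 30 days, starts Sun → 5 of Sun, Mon ✓
Dec: 31 days, starts Tue → 5 of Tue, Wed, Thu
Months with five Mondays: Mar, Jun, Aug, Nov.

4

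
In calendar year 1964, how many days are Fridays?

1 January 1964 is a Wednesday.
From 1 January 1964 to 31 December 1964 is 366 days inclusive.
366 = 7 × 52 + 2, so there are 52 full weeks plus 2 extra days.
Each full week contributes one Friday: 52 so far.
The 2 extra days are Wednesday, Thursday — none qualify.
Total: 52 + 0 = 52.

52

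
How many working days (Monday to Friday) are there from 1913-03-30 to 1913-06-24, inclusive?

1913-03-30 is a Sunday.
The range spans 87 days (inclusive of both endpoints).
87 = 7 × 12 + 3, so there are 12 full weeks plus 3 extra days.
Each full week contributes 5 weekdays (Mon–Fri): 12 × 5 = 60.
The 3 extra days are Sunday, Monday, Tuesday — 2 of them qualify.
Total: 60 + 2 = 62.

62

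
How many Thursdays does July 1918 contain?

4

Jul 1, 1918 is a Monday.
From Jul 1, 1918 to Jul 31, 1918 is 31 days inclusive.
31 = 7 × 4 + 3, so there are 4 full weeks plus 3 extra days.
Each full week contributes one Thursday: 4 so far.
The 3 extra days are Mon, Tue, Wed — none qualify.
Total: 4 + 0 = 4.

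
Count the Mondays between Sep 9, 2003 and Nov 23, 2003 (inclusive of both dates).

10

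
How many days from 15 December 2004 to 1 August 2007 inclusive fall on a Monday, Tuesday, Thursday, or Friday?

15 December 2004 is a Wednesday.
The range spans 960 days (inclusive of both endpoints).
960 = 7 × 137 + 1, so there are 137 full weeks plus 1 extra day.
Each full week contributes 4 days from the set (Mon, Tue, Thu, Fri): 137 × 4 = 548.
The 1 extra day is Wednesday — none qualify.
Total: 548 + 0 = 548.

548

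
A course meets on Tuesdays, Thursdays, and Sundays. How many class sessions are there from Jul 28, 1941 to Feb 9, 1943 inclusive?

Jul 28, 1941 is a Monday.
From Jul 28, 1941 to Feb 9, 1943 is 562 days inclusive.
562 = 7 × 80 + 2, so there are 80 full weeks plus 2 extra days.
Each full week contributes 3 days from the set (Tue, Thu, Sun): 80 × 3 = 240.
The 2 extra days are Mon, Tue — 1 of them qualifies.
Total: 240 + 1 = 241.

241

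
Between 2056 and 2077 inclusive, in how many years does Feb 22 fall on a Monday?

3

Day of week of February 22 in each year:
2056: Tue, 2057: Thu, 2058: Fri, 2059: Sat, 2060: Sun, 2061: Tue, 2062: Wed, 2063: Thu, 2064: Fri, 2065: Sun, 2066: Mon ✓, 2067: Tue, 2068: Wed, 2069: Fri, 2070: Sat, 2071: Sun, 2072: Mon ✓, 2073: Wed, 2074: Thu, 2075: Fri, 2076: Sat, 2077: Mon ✓
Mondays: 2066, 2072, 2077.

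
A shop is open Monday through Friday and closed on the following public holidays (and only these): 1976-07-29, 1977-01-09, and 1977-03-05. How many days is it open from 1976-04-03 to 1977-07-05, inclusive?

1976-04-03 is a Saturday.
From 1976-04-03 to 1977-07-05 is 459 days inclusive.
459 = 7 × 65 + 4, so there are 65 full weeks plus 4 extra days.
Each full week contributes 5 weekdays (Mon–Fri): 65 × 5 = 325.
The 4 extra days are Saturday, Sunday, Monday, Tuesday — 2 of them qualify.
Total: 325 + 2 = 327.
Holidays: 1976-07-29 (Thu); 1977-01-09 (Sun); 1977-03-05 (Sat).
1 of the 3 holidays fall on weekdays; the rest are weekends and were already excluded.
Business days: 327 − 1 = 326.

326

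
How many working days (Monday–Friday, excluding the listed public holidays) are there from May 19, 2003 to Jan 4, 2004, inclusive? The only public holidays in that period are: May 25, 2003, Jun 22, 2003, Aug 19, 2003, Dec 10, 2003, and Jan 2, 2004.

162

May 19, 2003 is a Monday.
From May 19, 2003 to Jan 4, 2004 is 231 days inclusive.
231 = 7 × 33, so the span is exactly 33 full weeks.
Each full week contributes 5 weekdays (Mon–Fri): 33 × 5 = 165.
Holidays: May 25, 2003 (Sun); Jun 22, 2003 (Sun); Aug 19, 2003 (Tue); Dec 10, 2003 (Wed); Jan 2, 2004 (Fri).
3 of the 5 holidays fall on weekdays; the rest are weekends and were already excluded.
Business days: 165 − 3 = 162.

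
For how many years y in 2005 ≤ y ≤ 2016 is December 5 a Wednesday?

2

Day of week of December 5 in each year:
2005: Mon, 2006: Tue, 2007: Wed ✓, 2008: Fri, 2009: Sat, 2010: Sun, 2011: Mon, 2012: Wed ✓, 2013: Thu, 2014: Fri, 2015: Sat, 2016: Mon
Wednesdays: 2007, 2012.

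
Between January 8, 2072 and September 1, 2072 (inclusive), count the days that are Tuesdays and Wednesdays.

68

January 8, 2072 is a Friday.
From January 8, 2072 to September 1, 2072 is 238 days inclusive.
238 = 7 × 34, so the span is exactly 34 full weeks.
Each full week contributes 2 days from the set (Tue, Wed): 34 × 2 = 68.
Total: 68.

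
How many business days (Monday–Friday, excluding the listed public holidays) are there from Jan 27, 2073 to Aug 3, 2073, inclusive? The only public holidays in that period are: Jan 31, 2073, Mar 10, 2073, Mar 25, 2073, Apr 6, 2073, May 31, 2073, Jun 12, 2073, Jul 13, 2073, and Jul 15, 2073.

129 business days

Jan 27, 2073 is a Friday.
That's 189 days from start to end, counting both.
189 = 7 × 27, so the span is exactly 27 full weeks.
Each full week contributes 5 weekdays (Mon–Fri): 27 × 5 = 135.
Holidays: Jan 31, 2073 (Tue); Mar 10, 2073 (Fri); Mar 25, 2073 (Sat); Apr 6, 2073 (Thu); May 31, 2073 (Wed); Jun 12, 2073 (Mon); Jul 13, 2073 (Thu); Jul 15, 2073 (Sat).
6 of the 8 holidays fall on weekdays; the rest are weekends and were already excluded.
Business days: 135 − 6 = 129.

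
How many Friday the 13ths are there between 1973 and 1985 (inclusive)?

Friday-the-13ths by year:
1973: Apr, Jul
1974: Sep, Dec
1975: Jun
1976: Feb, Aug
1977: May
1978: Jan, Oct
1979: Apr, Jul
1980: Jun
1981: Feb, Mar, Nov
1982: Aug
1983: May
1984: Jan, Apr, Jul
1985: Sep, Dec

23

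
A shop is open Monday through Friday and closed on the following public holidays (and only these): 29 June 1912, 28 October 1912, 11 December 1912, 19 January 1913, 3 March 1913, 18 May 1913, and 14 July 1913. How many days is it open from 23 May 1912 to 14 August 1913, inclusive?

317 business days

23 May 1912 is a Thursday.
From 23 May 1912 to 14 August 1913 is 449 days inclusive.
449 = 7 × 64 + 1, so there are 64 full weeks plus 1 extra day.
Each full week contributes 5 weekdays (Mon–Fri): 64 × 5 = 320.
The 1 extra day is Thu — 1 of them qualifies.
Total: 320 + 1 = 321.
Holidays: 29 June 1912 (Sat); 28 October 1912 (Mon); 11 December 1912 (Wed); 19 January 1913 (Sun); 3 March 1913 (Mon); 18 May 1913 (Sun); 14 July 1913 (Mon).
4 of the 7 holidays fall on weekdays; the rest are weekends and were already excluded.
Business days: 321 − 4 = 317.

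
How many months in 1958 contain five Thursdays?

4

A month has five Thursdays exactly when Thursday falls within its first (length − 28) days.
Jan: 31 days, starts Wed → 5 of Wed, Thu, Fri ✓
Feb: 28 days, starts Sat → 5 of (none)
Mar: 31 days, starts Sat → 5 of Sat, Sun, Mon
Apr: 30 days, starts Tue → 5 of Tue, Wed
May: 31 days, starts Thu → 5 of Thu, Fri, Sat ✓
Jun: 30 days, starts Sun → 5 of Sun, Mon
Jul: 31 days, starts Tue → 5 of Tue, Wed, Thu ✓
Aug: 31 days, starts Fri → 5 of Fri, Sat, Sun
Sep: 30 days, starts Mon → 5 of Mon, Tue
Oct: 31 days, starts Wed → 5 of Wed, Thu, Fri ✓
Nov: 30 days, starts Sat → 5 of Sat, Sun
Dec: 31 days, starts Mon → 5 of Mon, Tue, Wed
Months with five Thursdays: Jan, May, Jul, Oct.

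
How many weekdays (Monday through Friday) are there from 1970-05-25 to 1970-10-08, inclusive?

1970-05-25 is a Monday.
The range spans 137 days (inclusive of both endpoints).
137 = 7 × 19 + 4, so there are 19 full weeks plus 4 extra days.
Each full week contributes 5 weekdays (Mon–Fri): 19 × 5 = 95.
The 4 extra days are Monday, Tuesday, Wednesday, Thursday — 4 of them qualify.
Total: 95 + 4 = 99.

99 weekdays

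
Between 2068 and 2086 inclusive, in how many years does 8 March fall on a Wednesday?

Day of week of March 8 in each year:
2068: Thu, 2069: Fri, 2070: Sat, 2071: Sun, 2072: Tue, 2073: Wed ✓, 2074: Thu, 2075: Fri, 2076: Sun, 2077: Mon, 2078: Tue, 2079: Wed ✓, 2080: Fri, 2081: Sat, 2082: Sun, 2083: Mon, 2084: Wed ✓, 2085: Thu, 2086: Fri
Wednesdays: 2073, 2079, 2084.

3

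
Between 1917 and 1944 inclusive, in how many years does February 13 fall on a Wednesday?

4

Day of week of February 13 in each year:
1917: Tue, 1918: Wed ✓, 1919: Thu, 1920: Fri, 1921: Sun, 1922: Mon, 1923: Tue, 1924: Wed ✓, 1925: Fri, 1926: Sat, 1927: Sun, 1928: Mon, 1929: Wed ✓, 1930: Thu, 1931: Fri, 1932: Sat, 1933: Mon, 1934: Tue, 1935: Wed ✓, 1936: Thu, 1937: Sat, 1938: Sun, 1939: Mon, 1940: Tue, 1941: Thu, 1942: Fri, 1943: Sat, 1944: Sun
Wednesdays: 1918, 1924, 1929, 1935.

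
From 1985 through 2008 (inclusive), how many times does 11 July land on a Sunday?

Day of week of July 11 in each year:
1985: Thu, 1986: Fri, 1987: Sat, 1988: Mon, 1989: Tue, 1990: Wed, 1991: Thu, 1992: Sat, 1993: Sun ✓, 1994: Mon, 1995: Tue, 1996: Thu, 1997: Fri, 1998: Sat, 1999: Sun ✓, 2000: Tue, 2001: Wed, 2002: Thu, 2003: Fri, 2004: Sun ✓, 2005: Mon, 2006: Tue, 2007: Wed, 2008: Fri
Sundays: 1993, 1999, 2004.

3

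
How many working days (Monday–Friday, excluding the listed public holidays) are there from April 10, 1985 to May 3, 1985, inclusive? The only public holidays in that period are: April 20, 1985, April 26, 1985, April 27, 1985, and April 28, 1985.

April 10, 1985 is a Wednesday.
That's 24 days from start to end, counting both.
24 = 7 × 3 + 3, so there are 3 full weeks plus 3 extra days.
Each full week contributes 5 weekdays (Mon–Fri): 3 × 5 = 15.
The 3 extra days are Wednesday, Thursday, Friday — 3 of them qualify.
Total: 15 + 3 = 18.
Holidays: April 20, 1985 (Sat); April 26, 1985 (Fri); April 27, 1985 (Sat); April 28, 1985 (Sun).
1 of the 4 holidays fall on weekdays; the rest are weekends and were already excluded.
Business days: 18 − 1 = 17.

17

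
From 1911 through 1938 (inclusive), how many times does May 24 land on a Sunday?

4

Day of week of May 24 in each year:
1911: Wed, 1912: Fri, 1913: Sat, 1914: Sun ✓, 1915: Mon, 1916: Wed, 1917: Thu, 1918: Fri, 1919: Sat, 1920: Mon, 1921: Tue, 1922: Wed, 1923: Thu, 1924: Sat, 1925: Sun ✓, 1926: Mon, 1927: Tue, 1928: Thu, 1929: Fri, 1930: Sat, 1931: Sun ✓, 1932: Tue, 1933: Wed, 1934: Thu, 1935: Fri, 1936: Sun ✓, 1937: Mon, 1938: Tue
Sundays: 1914, 1925, 1931, 1936.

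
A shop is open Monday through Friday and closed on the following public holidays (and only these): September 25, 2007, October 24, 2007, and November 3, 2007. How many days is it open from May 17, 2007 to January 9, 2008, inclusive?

May 17, 2007 is a Thursday.
That's 238 days from start to end, counting both.
238 = 7 × 34, so the span is exactly 34 full weeks.
Each full week contributes 5 weekdays (Mon–Fri): 34 × 5 = 170.
Total: 170.
Holidays: September 25, 2007 (Tue); October 24, 2007 (Wed); November 3, 2007 (Sat).
2 of the 3 holidays fall on weekdays; the rest are weekends and were already excluded.
Business days: 170 − 2 = 168.

168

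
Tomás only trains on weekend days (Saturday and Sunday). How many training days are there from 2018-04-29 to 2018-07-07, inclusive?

20

2018-04-29 is a Sunday.
The range spans 70 days (inclusive of both endpoints).
70 = 7 × 10, so the span is exactly 10 full weeks.
Each full week contributes 2 weekend days (Sat, Sun): 10 × 2 = 20.
Total: 20.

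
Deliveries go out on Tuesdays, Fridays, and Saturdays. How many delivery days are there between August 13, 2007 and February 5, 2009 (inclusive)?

August 13, 2007 is a Monday.
From August 13, 2007 to February 5, 2009 is 543 days inclusive.
543 = 7 × 77 + 4, so there are 77 full weeks plus 4 extra days.
Each full week contributes 3 days from the set (Tue, Fri, Sat): 77 × 3 = 231.
The 4 extra days are Monday, Tuesday, Wednesday, Thursday — 1 of them qualifies.
Total: 231 + 1 = 232.

232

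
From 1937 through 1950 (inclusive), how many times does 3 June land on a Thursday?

Day of week of June 3 in each year:
1937: Thu ✓, 1938: Fri, 1939: Sat, 1940: Mon, 1941: Tue, 1942: Wed, 1943: Thu ✓, 1944: Sat, 1945: Sun, 1946: Mon, 1947: Tue, 1948: Thu ✓, 1949: Fri, 1950: Sat
Thursdays: 1937, 1943, 1948.

3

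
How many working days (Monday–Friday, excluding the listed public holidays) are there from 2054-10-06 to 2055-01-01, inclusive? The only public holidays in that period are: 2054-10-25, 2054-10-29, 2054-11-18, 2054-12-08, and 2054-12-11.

60 working days

2054-10-06 is a Tuesday.
That's 88 days from start to end, counting both.
88 = 7 × 12 + 4, so there are 12 full weeks plus 4 extra days.
Each full week contributes 5 weekdays (Mon–Fri): 12 × 5 = 60.
The 4 extra days are Tue, Wed, Thu, Fri — 4 of them qualify.
Total: 60 + 4 = 64.
Holidays: 2054-10-25 (Sun); 2054-10-29 (Thu); 2054-11-18 (Wed); 2054-12-08 (Tue); 2054-12-11 (Fri).
4 of the 5 holidays fall on weekdays; the rest are weekends and were already excluded.
Business days: 64 − 4 = 60.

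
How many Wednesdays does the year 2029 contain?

52

1 January 2029 is a Monday.
The range spans 365 days (inclusive of both endpoints).
365 = 7 × 52 + 1, so there are 52 full weeks plus 1 extra day.
Each full week contributes one Wednesday: 52 so far.
The 1 extra day is Mon — none qualify.
Total: 52 + 0 = 52.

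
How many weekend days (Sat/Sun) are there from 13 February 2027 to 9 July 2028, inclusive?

13 February 2027 is a Saturday.
From 13 February 2027 to 9 July 2028 is 513 days inclusive.
513 = 7 × 73 + 2, so there are 73 full weeks plus 2 extra days.
Each full week contributes 2 weekend days (Sat, Sun): 73 × 2 = 146.
The 2 extra days are Sat, Sun — 2 of them qualify.
Total: 146 + 2 = 148.

148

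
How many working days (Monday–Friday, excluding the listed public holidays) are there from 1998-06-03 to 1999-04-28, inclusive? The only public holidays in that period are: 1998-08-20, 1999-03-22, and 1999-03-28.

234 working days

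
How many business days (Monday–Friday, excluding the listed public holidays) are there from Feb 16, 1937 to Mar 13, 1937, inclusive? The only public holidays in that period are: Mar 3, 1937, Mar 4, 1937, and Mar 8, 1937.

16

Feb 16, 1937 is a Tuesday.
The range spans 26 days (inclusive of both endpoints).
26 = 7 × 3 + 5, so there are 3 full weeks plus 5 extra days.
Each full week contributes 5 weekdays (Mon–Fri): 3 × 5 = 15.
The 5 extra days are Tue, Wed, Thu, Fri, Sat — 4 of them qualify.
Total: 15 + 4 = 19.
Holidays: Mar 3, 1937 (Wed); Mar 4, 1937 (Thu); Mar 8, 1937 (Mon).
All 3 holidays fall on weekdays, so subtract 3.
Business days: 19 − 3 = 16.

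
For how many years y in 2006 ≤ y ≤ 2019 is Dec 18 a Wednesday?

Day of week of December 18 in each year:
2006: Mon, 2007: Tue, 2008: Thu, 2009: Fri, 2010: Sat, 2011: Sun, 2012: Tue, 2013: Wed ✓, 2014: Thu, 2015: Fri, 2016: Sun, 2017: Mon, 2018: Tue, 2019: Wed ✓
Wednesdays: 2013, 2019.

2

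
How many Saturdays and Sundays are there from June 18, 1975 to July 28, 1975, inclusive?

June 18, 1975 is a Wednesday.
That's 41 days from start to end, counting both.
41 = 7 × 5 + 6, so there are 5 full weeks plus 6 extra days.
Each full week contributes 2 weekend days (Sat, Sun): 5 × 2 = 10.
The 6 extra days are Wed, Thu, Fri, Sat, Sun, Mon — 2 of them qualify.
Total: 10 + 2 = 12.

12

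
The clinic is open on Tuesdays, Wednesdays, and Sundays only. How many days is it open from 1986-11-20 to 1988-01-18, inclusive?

181

1986-11-20 is a Thursday.
That's 425 days from start to end, counting both.
425 = 7 × 60 + 5, so there are 60 full weeks plus 5 extra days.
Each full week contributes 3 days from the set (Tue, Wed, Sun): 60 × 3 = 180.
The 5 extra days are Thursday, Friday, Saturday, Sunday, Monday — 1 of them qualifies.
Total: 180 + 1 = 181.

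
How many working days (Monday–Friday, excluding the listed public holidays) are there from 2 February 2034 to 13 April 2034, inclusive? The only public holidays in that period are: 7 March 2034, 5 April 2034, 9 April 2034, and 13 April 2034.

2 February 2034 is a Thursday.
From 2 February 2034 to 13 April 2034 is 71 days inclusive.
71 = 7 × 10 + 1, so there are 10 full weeks plus 1 extra day.
Each full week contributes 5 weekdays (Mon–Fri): 10 × 5 = 50.
The 1 extra day is Thu — 1 of them qualifies.
Total: 50 + 1 = 51.
Holidays: 7 March 2034 (Tue); 5 April 2034 (Wed); 9 April 2034 (Sun); 13 April 2034 (Thu).
3 of the 4 holidays fall on weekdays; the rest are weekends and were already excluded.
Business days: 51 − 3 = 48.

48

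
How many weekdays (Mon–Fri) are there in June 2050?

22

June 1, 2050 is a Wednesday.
The range spans 30 days (inclusive of both endpoints).
30 = 7 × 4 + 2, so there are 4 full weeks plus 2 extra days.
Each full week contributes 5 weekdays (Mon–Fri): 4 × 5 = 20.
The 2 extra days are Wed, Thu — 2 of them qualify.
Total: 20 + 2 = 22.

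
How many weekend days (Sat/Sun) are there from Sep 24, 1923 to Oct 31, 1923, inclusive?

Sep 24, 1923 is a Monday.
The range spans 38 days (inclusive of both endpoints).
38 = 7 × 5 + 3, so there are 5 full weeks plus 3 extra days.
Each full week contributes 2 weekend days (Sat, Sun): 5 × 2 = 10.
The 3 extra days are Monday, Tuesday, Wednesday — none qualify.
Total: 10 + 0 = 10.

10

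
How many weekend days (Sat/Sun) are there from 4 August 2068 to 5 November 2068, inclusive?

28

4 August 2068 is a Saturday.
From 4 August 2068 to 5 November 2068 is 94 days inclusive.
94 = 7 × 13 + 3, so there are 13 full weeks plus 3 extra days.
Each full week contributes 2 weekend days (Sat, Sun): 13 × 2 = 26.
The 3 extra days are Saturday, Sunday, Monday — 2 of them qualify.
Total: 26 + 2 = 28.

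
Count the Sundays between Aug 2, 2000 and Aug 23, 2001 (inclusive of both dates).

55

Aug 2, 2000 is a Wednesday.
From Aug 2, 2000 to Aug 23, 2001 is 387 days inclusive.
387 = 7 × 55 + 2, so there are 55 full weeks plus 2 extra days.
Each full week contributes one Sunday: 55 so far.
The 2 extra days are Wednesday, Thursday — none qualify.
Total: 55 + 0 = 55.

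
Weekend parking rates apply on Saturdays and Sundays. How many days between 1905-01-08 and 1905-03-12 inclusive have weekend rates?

19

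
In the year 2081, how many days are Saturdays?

Jan 1, 2081 is a Wednesday.
From Jan 1, 2081 to Dec 31, 2081 is 365 days inclusive.
365 = 7 × 52 + 1, so there are 52 full weeks plus 1 extra day.
Each full week contributes one Saturday: 52 so far.
The 1 extra day is Wed — none qualify.
Total: 52 + 0 = 52.

52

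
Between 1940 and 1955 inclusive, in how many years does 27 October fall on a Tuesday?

2

Day of week of October 27 in each year:
1940: Sun, 1941: Mon, 1942: Tue ✓, 1943: Wed, 1944: Fri, 1945: Sat, 1946: Sun, 1947: Mon, 1948: Wed, 1949: Thu, 1950: Fri, 1951: Sat, 1952: Mon, 1953: Tue ✓, 1954: Wed, 1955: Thu
Tuesdays: 1942, 1953.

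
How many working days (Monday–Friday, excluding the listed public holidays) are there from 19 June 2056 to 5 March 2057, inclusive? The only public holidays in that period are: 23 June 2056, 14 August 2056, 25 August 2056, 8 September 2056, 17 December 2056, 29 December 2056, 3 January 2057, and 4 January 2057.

19 June 2056 is a Monday.
The range spans 260 days (inclusive of both endpoints).
260 = 7 × 37 + 1, so there are 37 full weeks plus 1 extra day.
Each full week contributes 5 weekdays (Mon–Fri): 37 × 5 = 185.
The 1 extra day is Monday — 1 of them qualifies.
Total: 185 + 1 = 186.
Holidays: 23 June 2056 (Fri); 14 August 2056 (Mon); 25 August 2056 (Fri); 8 September 2056 (Fri); 17 December 2056 (Sun); 29 December 2056 (Fri); 3 January 2057 (Wed); 4 January 2057 (Thu).
7 of the 8 holidays fall on weekdays; the rest are weekends and were already excluded.
Business days: 186 − 7 = 179.

179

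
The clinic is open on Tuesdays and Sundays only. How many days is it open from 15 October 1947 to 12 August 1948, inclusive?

15 October 1947 is a Wednesday.
From 15 October 1947 to 12 August 1948 is 303 days inclusive.
303 = 7 × 43 + 2, so there are 43 full weeks plus 2 extra days.
Each full week contributes 2 days from the set (Tue, Sun): 43 × 2 = 86.
The 2 extra days are Wed, Thu — none qualify.
Total: 86 + 0 = 86.

86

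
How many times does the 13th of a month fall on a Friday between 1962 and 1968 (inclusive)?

Friday-the-13ths by year:
1962: Apr, Jul
1963: Sep, Dec
1964: Mar, Nov
1965: Aug
1966: May
1967: Jan, Oct
1968: Sep, Dec

12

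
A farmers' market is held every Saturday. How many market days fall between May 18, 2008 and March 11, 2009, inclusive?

May 18, 2008 is a Sunday.
The range spans 298 days (inclusive of both endpoints).
298 = 7 × 42 + 4, so there are 42 full weeks plus 4 extra days.
Each full week contributes one Saturday: 42 so far.
The 4 extra days are Sunday, Monday, Tuesday, Wednesday — none qualify.
Total: 42 + 0 = 42.

42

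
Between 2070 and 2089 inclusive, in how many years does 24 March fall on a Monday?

3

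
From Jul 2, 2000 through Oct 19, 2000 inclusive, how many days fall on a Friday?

15 Fridays

Jul 2, 2000 is a Sunday.
From Jul 2, 2000 to Oct 19, 2000 is 110 days inclusive.
110 = 7 × 15 + 5, so there are 15 full weeks plus 5 extra days.
Each full week contributes one Friday: 15 so far.
The 5 extra days are Sun, Mon, Tue, Wed, Thu — none qualify.
Total: 15 + 0 = 15.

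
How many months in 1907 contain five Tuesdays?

A month has five Tuesdays exactly when Tuesday falls within its first (length − 28) days.
Jan: 31 days, starts Tue → 5 of Tue, Wed, Thu ✓
Feb: 28 days, starts Fri → 5 of (none)
Mar: 31 days, starts Fri → 5 of Fri, Sat, Sun
Apr: 30 days, starts Mon → 5 of Mon, Tue ✓
May: 31 days, starts Wed → 5 of Wed, Thu, Fri
Jun: 30 days, starts Sat → 5 of Sat, Sun
Jul: 31 days, starts Mon → 5 of Mon, Tue, Wed ✓
Aug: 31 days, starts Thu → 5 of Thu, Fri, Sat
Sep: 30 days, starts Sun → 5 of Sun, Mon
Oct: 31 days, starts Tue → 5 of Tue, Wed, Thu ✓
Nov: 30 days, starts Fri → 5 of Fri, Sat
Dec: 31 days, starts Sun → 5 of Sun, Mon, Tue ✓
Months with five Tuesdays: Jan, Apr, Jul, Oct, Dec.

5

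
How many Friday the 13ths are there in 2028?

The 13th falls on a Friday when the month's 13th has weekday Fri.
Jan 13 is Thu; Feb 13 is Sun; Mar 13 is Mon; Apr 13 is Thu; May 13 is Sat; Jun 13 is Tue; Jul 13 is Thu; Aug 13 is Sun; Sep 13 is Wed; Oct 13 is Fri ✓; Nov 13 is Mon; Dec 13 is Wed.
Friday the 13ths: Oct.

1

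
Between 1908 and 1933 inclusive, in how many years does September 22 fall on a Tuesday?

4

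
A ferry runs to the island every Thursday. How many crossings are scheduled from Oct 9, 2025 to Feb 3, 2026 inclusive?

Oct 9, 2025 is a Thursday.
The range spans 118 days (inclusive of both endpoints).
118 = 7 × 16 + 6, so there are 16 full weeks plus 6 extra days.
Each full week contributes one Thursday: 16 so far.
The 6 extra days are Thursday, Friday, Saturday, Sunday, Monday, Tuesday — 1 of them qualifies.
Total: 16 + 1 = 17.

17 Thursdays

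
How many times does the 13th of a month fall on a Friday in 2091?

The 13th falls on a Friday when the month's 13th has weekday Fri.
Jan 13 is Sat; Feb 13 is Tue; Mar 13 is Tue; Apr 13 is Fri ✓; May 13 is Sun; Jun 13 is Wed; Jul 13 is Fri ✓; Aug 13 is Mon; Sep 13 is Thu; Oct 13 is Sat; Nov 13 is Tue; Dec 13 is Thu.
Friday the 13ths: Apr, Jul.

2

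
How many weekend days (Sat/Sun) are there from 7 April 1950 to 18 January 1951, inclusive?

82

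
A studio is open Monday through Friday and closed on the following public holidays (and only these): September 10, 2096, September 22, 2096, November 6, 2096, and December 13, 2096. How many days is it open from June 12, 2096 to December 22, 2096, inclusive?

136

June 12, 2096 is a Tuesday.
That's 194 days from start to end, counting both.
194 = 7 × 27 + 5, so there are 27 full weeks plus 5 extra days.
Each full week contributes 5 weekdays (Mon–Fri): 27 × 5 = 135.
The 5 extra days are Tuesday, Wednesday, Thursday, Friday, Saturday — 4 of them qualify.
Total: 135 + 4 = 139.
Holidays: September 10, 2096 (Mon); September 22, 2096 (Sat); November 6, 2096 (Tue); December 13, 2096 (Thu).
3 of the 4 holidays fall on weekdays; the rest are weekends and were already excluded.
Business days: 139 − 3 = 136.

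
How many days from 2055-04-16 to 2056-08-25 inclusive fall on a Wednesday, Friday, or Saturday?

2055-04-16 is a Friday.
That's 498 days from start to end, counting both.
498 = 7 × 71 + 1, so there are 71 full weeks plus 1 extra day.
Each full week contributes 3 days from the set (Wed, Fri, Sat): 71 × 3 = 213.
The 1 extra day is Fri — 1 of them qualifies.
Total: 213 + 1 = 214.

214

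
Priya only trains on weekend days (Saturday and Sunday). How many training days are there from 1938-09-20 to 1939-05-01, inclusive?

64

1938-09-20 is a Tuesday.
That's 224 days from start to end, counting both.
224 = 7 × 32, so the span is exactly 32 full weeks.
Each full week contributes 2 weekend days (Sat, Sun): 32 × 2 = 64.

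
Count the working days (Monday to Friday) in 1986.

261

1 January 1986 is a Wednesday.
From 1 January 1986 to 31 December 1986 is 365 days inclusive.
365 = 7 × 52 + 1, so there are 52 full weeks plus 1 extra day.
Each full week contributes 5 weekdays (Mon–Fri): 52 × 5 = 260.
The 1 extra day is Wed — 1 of them qualifies.
Total: 260 + 1 = 261.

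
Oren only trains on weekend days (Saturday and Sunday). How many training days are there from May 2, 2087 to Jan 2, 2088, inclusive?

May 2, 2087 is a Friday.
That's 246 days from start to end, counting both.
246 = 7 × 35 + 1, so there are 35 full weeks plus 1 extra day.
Each full week contributes 2 weekend days (Sat, Sun): 35 × 2 = 70.
The 1 extra day is Fri — none qualify.
Total: 70 + 0 = 70.

70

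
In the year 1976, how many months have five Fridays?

5

A month has five Fridays exactly when Friday falls within its first (length − 28) days.
Jan: 31 days, starts Thu → 5 of Thu, Fri, Sat ✓
Feb: 29 days, starts Sun → 5 of Sun
Mar: 31 days, starts Mon → 5 of Mon, Tue, Wed
Apr: 30 days, starts Thu → 5 of Thu, Fri ✓
May: 31 days, starts Sat → 5 of Sat, Sun, Mon
Jun: 30 days, starts Tue → 5 of Tue, Wed
Jul: 31 days, starts Thu → 5 of Thu, Fri, Sat ✓
Aug: 31 days, starts Sun → 5 of Sun, Mon, Tue
Sep: 30 days, starts Wed → 5 of Wed, Thu
Oct: 31 days, starts Fri → 5 of Fri, Sat, Sun ✓
Nov: 30 days, starts Mon → 5 of Mon, Tue
Dec: 31 days, starts Wed → 5 of Wed, Thu, Fri ✓
Months with five Fridays: Jan, Apr, Jul, Oct, Dec.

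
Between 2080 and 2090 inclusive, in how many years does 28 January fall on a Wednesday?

2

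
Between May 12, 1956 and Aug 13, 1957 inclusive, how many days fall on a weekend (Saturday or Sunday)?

132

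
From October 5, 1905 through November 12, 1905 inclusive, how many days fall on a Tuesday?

5 Tuesdays

October 5, 1905 is a Thursday.
From October 5, 1905 to November 12, 1905 is 39 days inclusive.
39 = 7 × 5 + 4, so there are 5 full weeks plus 4 extra days.
Each full week contributes one Tuesday: 5 so far.
The 4 extra days are Thursday, Friday, Saturday, Sunday — none qualify.
Total: 5 + 0 = 5.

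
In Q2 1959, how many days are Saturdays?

13

Apr 1, 1959 is a Wednesday.
That's 91 days from start to end, counting both.
91 = 7 × 13, so the span is exactly 13 full weeks.
Each full week contributes one Saturday: 13 so far.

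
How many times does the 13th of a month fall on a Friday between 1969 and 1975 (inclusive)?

Friday-the-13ths by year:
1969: Jun
1970: Feb, Mar, Nov
1971: Aug
1972: Oct
1973: Apr, Jul
1974: Sep, Dec
1975: Jun

11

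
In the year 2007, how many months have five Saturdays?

4

A month has five Saturdays exactly when Saturday falls within its first (length − 28) days.
Jan: 31 days, starts Mon → 5 of Mon, Tue, Wed
Feb: 28 days, starts Thu → 5 of (none)
Mar: 31 days, starts Thu → 5 of Thu, Fri, Sat ✓
Apr: 30 days, starts Sun → 5 of Sun, Mon
May: 31 days, starts Tue → 5 of Tue, Wed, Thu
Jun: 30 days, starts Fri → 5 of Fri, Sat ✓
Jul: 31 days, starts Sun → 5 of Sun, Mon, Tue
Aug: 31 days, starts Wed → 5 of Wed, Thu, Fri
Sep: 30 days, starts Sat → 5 of Sat, Sun ✓
Oct: 31 days, starts Mon → 5 of Mon, Tue, Wed
Nov: 30 days, starts Thu → 5 of Thu, Fri
Dec: 31 days, starts Sat → 5 of Sat, Sun, Mon ✓
Months with five Saturdays: Mar, Jun, Sep, Dec.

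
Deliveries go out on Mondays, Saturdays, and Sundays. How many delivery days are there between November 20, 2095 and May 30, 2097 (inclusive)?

239

November 20, 2095 is a Sunday.
From November 20, 2095 to May 30, 2097 is 558 days inclusive.
558 = 7 × 79 + 5, so there are 79 full weeks plus 5 extra days.
Each full week contributes 3 days from the set (Mon, Sat, Sun): 79 × 3 = 237.
The 5 extra days are Sunday, Monday, Tuesday, Wednesday, Thursday — 2 of them qualify.
Total: 237 + 2 = 239.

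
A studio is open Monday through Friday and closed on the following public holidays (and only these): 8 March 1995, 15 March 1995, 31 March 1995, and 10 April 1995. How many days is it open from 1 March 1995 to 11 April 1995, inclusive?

26 working days

1 March 1995 is a Wednesday.
That's 42 days from start to end, counting both.
42 = 7 × 6, so the span is exactly 6 full weeks.
Each full week contributes 5 weekdays (Mon–Fri): 6 × 5 = 30.
Total: 30.
Holidays: 8 March 1995 (Wed); 15 March 1995 (Wed); 31 March 1995 (Fri); 10 April 1995 (Mon).
All 4 holidays fall on weekdays, so subtract 4.
Business days: 30 − 4 = 26.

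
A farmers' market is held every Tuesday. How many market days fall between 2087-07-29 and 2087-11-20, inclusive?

2087-07-29 is a Tuesday.
The range spans 115 days (inclusive of both endpoints).
115 = 7 × 16 + 3, so there are 16 full weeks plus 3 extra days.
Each full week contributes one Tuesday: 16 so far.
The 3 extra days are Tuesday, Wednesday, Thursday — 1 of them qualifies.
Total: 16 + 1 = 17.

17 Tuesdays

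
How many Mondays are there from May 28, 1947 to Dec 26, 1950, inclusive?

187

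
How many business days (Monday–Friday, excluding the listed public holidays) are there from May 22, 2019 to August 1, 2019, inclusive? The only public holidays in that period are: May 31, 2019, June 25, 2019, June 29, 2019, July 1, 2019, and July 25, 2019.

48 business days

May 22, 2019 is a Wednesday.
That's 72 days from start to end, counting both.
72 = 7 × 10 + 2, so there are 10 full weeks plus 2 extra days.
Each full week contributes 5 weekdays (Mon–Fri): 10 × 5 = 50.
The 2 extra days are Wednesday, Thursday — 2 of them qualify.
Total: 50 + 2 = 52.
Holidays: May 31, 2019 (Fri); June 25, 2019 (Tue); June 29, 2019 (Sat); July 1, 2019 (Mon); July 25, 2019 (Thu).
4 of the 5 holidays fall on weekdays; the rest are weekends and were already excluded.
Business days: 52 − 4 = 48.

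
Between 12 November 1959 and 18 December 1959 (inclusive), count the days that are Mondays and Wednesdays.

12 November 1959 is a Thursday.
That's 37 days from start to end, counting both.
37 = 7 × 5 + 2, so there are 5 full weeks plus 2 extra days.
Each full week contributes 2 days from the set (Mon, Wed): 5 × 2 = 10.
The 2 extra days are Thu, Fri — none qualify.
Total: 10 + 0 = 10.

10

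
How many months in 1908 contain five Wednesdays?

A month has five Wednesdays exactly when Wednesday falls within its first (length − 28) days.
Jan: 31 days, starts Wed → 5 of Wed, Thu, Fri ✓
Feb: 29 days, starts Sat → 5 of Sat
Mar: 31 days, starts Sun → 5 of Sun, Mon, Tue
Apr: 30 days, starts Wed → 5 of Wed, Thu ✓
May: 31 days, starts Fri → 5 of Fri, Sat, Sun
Jun: 30 days, starts Mon → 5 of Mon, Tue
Jul: 31 days, starts Wed → 5 of Wed, Thu, Fri ✓
Aug: 31 days, starts Sat → 5 of Sat, Sun, Mon
Sep: 30 days, starts Tue → 5 of Tue, Wed ✓
Oct: 31 days, starts Thu → 5 of Thu, Fri, Sat
Nov: 30 days, starts Sun → 5 of Sun, Mon
Dec: 31 days, starts Tue → 5 of Tue, Wed, Thu ✓
Months with five Wednesdays: Jan, Apr, Jul, Sep, Dec.

5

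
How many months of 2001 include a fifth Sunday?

4

A month has five Sundays exactly when Sunday falls within its first (length − 28) days.
Jan: 31 days, starts Mon → 5 of Mon, Tue, Wed
Feb: 28 days, starts Thu → 5 of (none)
Mar: 31 days, starts Thu → 5 of Thu, Fri, Sat
Apr: 30 days, starts Sun → 5 of Sun, Mon ✓
May: 31 days, starts Tue → 5 of Tue, Wed, Thu
Jun: 30 days, starts Fri → 5 of Fri, Sat
Jul: 31 days, starts Sun → 5 of Sun, Mon, Tue ✓
Aug: 31 days, starts Wed → 5 of Wed, Thu, Fri
Sep: 30 days, starts Sat → 5 of Sat, Sun ✓
Oct: 31 days, starts Mon → 5 of Mon, Tue, Wed
Nov: 30 days, starts Thu → 5 of Thu, Fri
Dec: 31 days, starts Sat → 5 of Sat, Sun, Mon ✓
Months with five Sundays: Apr, Jul, Sep, Dec.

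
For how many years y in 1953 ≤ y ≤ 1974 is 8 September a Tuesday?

Day of week of September 8 in each year:
1953: Tue ✓, 1954: Wed, 1955: Thu, 1956: Sat, 1957: Sun, 1958: Mon, 1959: Tue ✓, 1960: Thu, 1961: Fri, 1962: Sat, 1963: Sun, 1964: Tue ✓, 1965: Wed, 1966: Thu, 1967: Fri, 1968: Sun, 1969: Mon, 1970: Tue ✓, 1971: Wed, 1972: Fri, 1973: Sat, 1974: Sun
Tuesdays: 1953, 1959, 1964, 1970.

4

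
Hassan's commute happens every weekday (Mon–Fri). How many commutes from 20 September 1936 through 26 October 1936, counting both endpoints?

26 weekdays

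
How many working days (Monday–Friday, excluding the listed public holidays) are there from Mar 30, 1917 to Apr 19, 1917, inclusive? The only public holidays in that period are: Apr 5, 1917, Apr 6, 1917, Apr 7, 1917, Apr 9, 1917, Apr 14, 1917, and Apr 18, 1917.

Mar 30, 1917 is a Friday.
From Mar 30, 1917 to Apr 19, 1917 is 21 days inclusive.
21 = 7 × 3, so the span is exactly 3 full weeks.
Each full week contributes 5 weekdays (Mon–Fri): 3 × 5 = 15.
Total: 15.
Holidays: Apr 5, 1917 (Thu); Apr 6, 1917 (Fri); Apr 7, 1917 (Sat); Apr 9, 1917 (Mon); Apr 14, 1917 (Sat); Apr 18, 1917 (Wed).
4 of the 6 holidays fall on weekdays; the rest are weekends and were already excluded.
Business days: 15 − 4 = 11.

11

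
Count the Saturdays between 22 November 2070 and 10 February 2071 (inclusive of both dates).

22 November 2070 is a Saturday.
That's 81 days from start to end, counting both.
81 = 7 × 11 + 4, so there are 11 full weeks plus 4 extra days.
Each full week contributes one Saturday: 11 so far.
The 4 extra days are Saturday, Sunday, Monday, Tuesday — 1 of them qualifies.
Total: 11 + 1 = 12.

12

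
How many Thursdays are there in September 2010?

5

Sep 1, 2010 is a Wednesday.
From Sep 1, 2010 to Sep 30, 2010 is 30 days inclusive.
30 = 7 × 4 + 2, so there are 4 full weeks plus 2 extra days.
Each full week contributes one Thursday: 4 so far.
The 2 extra days are Wednesday, Thursday — 1 of them qualifies.
Total: 4 + 1 = 5.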